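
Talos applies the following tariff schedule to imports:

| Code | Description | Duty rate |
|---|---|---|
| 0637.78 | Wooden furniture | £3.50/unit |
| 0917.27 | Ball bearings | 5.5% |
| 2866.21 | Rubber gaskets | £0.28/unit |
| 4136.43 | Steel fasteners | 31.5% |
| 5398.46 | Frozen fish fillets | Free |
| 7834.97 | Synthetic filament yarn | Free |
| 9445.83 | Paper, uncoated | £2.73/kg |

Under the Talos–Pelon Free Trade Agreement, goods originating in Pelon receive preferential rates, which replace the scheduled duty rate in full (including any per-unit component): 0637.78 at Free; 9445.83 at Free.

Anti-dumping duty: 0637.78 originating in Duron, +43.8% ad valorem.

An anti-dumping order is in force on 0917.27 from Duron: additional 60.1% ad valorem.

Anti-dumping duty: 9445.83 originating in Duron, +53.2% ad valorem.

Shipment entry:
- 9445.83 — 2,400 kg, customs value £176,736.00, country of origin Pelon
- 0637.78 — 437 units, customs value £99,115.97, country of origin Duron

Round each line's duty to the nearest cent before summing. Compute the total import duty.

£44,942.29

Line 1 (9445.83, Pelon, 2,400 kg, £176,736.00):
Base rate for 9445.83 is £2.73/kg.
Origin Pelon qualifies under the Talos–Pelon agreement and 9445.83 is covered: preferential rate Free applies instead.
The additional-duty order on 9445.83 targets Duron, not Pelon; it does not apply.
Duty = £176,736.00 × 0% = £0.00.
Line 2 (0637.78, Duron, 437 units, £99,115.97):
Base rate for 0637.78 is £3.50/unit.
0637.78 has an FTA preferential rate, but origin Duron is not Pelon; base rate stands.
Additional duty on 0637.78 from Duron: +43.8% ad valorem. Applied ad valorem rate = 43.8%.
Duty = £99,115.97 × 43.8% + 437 × £3.50 = £44,942.29.
Total = £0.00 + £44,942.29 = £44,942.29.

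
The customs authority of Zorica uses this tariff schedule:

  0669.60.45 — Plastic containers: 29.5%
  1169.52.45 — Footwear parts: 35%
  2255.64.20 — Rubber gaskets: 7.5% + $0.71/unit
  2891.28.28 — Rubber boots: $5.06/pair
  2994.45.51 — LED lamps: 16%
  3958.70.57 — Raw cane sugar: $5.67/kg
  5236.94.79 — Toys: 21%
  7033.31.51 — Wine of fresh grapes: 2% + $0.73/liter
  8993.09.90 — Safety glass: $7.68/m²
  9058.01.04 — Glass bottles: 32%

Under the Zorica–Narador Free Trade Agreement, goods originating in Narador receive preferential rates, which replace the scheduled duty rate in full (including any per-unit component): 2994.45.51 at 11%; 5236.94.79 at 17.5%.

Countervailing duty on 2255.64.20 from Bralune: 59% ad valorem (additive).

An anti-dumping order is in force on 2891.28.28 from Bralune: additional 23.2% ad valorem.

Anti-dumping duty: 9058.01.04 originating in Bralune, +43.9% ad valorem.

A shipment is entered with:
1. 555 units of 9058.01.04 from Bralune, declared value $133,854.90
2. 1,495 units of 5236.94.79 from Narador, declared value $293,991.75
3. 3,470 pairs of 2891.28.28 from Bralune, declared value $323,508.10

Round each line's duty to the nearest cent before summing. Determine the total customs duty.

$245,656.51

Line 1 (9058.01.04, Bralune, 555 units, $133,854.90):
Base rate for 9058.01.04 is 32%.
Additional duty on 9058.01.04 from Bralune: +43.9%. Applied ad valorem rate: 32% + 43.9% = 75.9%.
Duty = $133,854.90 × 75.9% = $101,595.87.
Line 2 (5236.94.79, Narador, 1,495 units, $293,991.75):
Base rate for 5236.94.79 is 21%.
Origin Narador qualifies under the Zorica–Narador agreement and 5236.94.79 is covered: preferential rate 17.5% applies instead.
Duty = $293,991.75 × 17.5% = $51,448.56.
Line 3 (2891.28.28, Bralune, 3,470 pairs, $323,508.10):
Base rate for 2891.28.28 is $5.06/pair.
Additional duty on 2891.28.28 from Bralune: +23.2% ad valorem. Applied ad valorem rate = 23.2%.
Duty = $323,508.10 × 23.2% + 3,470 × $5.06 = $92,612.08.
Total = $101,595.87 + $51,448.56 + $92,612.08 = $245,656.51.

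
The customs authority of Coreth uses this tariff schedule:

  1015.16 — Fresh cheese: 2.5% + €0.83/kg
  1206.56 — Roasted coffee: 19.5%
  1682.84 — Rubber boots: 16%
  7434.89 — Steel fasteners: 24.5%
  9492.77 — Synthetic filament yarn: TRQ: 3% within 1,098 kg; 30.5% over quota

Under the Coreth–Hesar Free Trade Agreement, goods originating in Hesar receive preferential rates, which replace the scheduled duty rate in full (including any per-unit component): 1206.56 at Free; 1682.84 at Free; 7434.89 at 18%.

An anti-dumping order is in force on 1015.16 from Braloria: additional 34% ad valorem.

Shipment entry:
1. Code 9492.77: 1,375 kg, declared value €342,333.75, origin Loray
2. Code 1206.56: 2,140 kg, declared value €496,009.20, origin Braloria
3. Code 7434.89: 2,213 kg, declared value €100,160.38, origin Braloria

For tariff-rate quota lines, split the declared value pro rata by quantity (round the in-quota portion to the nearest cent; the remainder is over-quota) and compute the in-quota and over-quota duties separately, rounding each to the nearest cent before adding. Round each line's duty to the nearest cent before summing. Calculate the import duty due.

€150,496.38

Line 1 (9492.77, Loray, 1,375 kg, €342,333.75):
Code 9492.77 is under a tariff-rate quota (threshold 1,098 kg). In-quota: 1,098 kg at 3%; over-quota: 277 kg at 30.5%.
Pro-rata value split: in-quota = €342,333.75 × 1,098/1,375 = €273,369.06; over-quota = €342,333.75 − €273,369.06 = €68,964.69.
In-quota duty = €273,369.06 × 3% = €8,201.07. Over-quota duty = €68,964.69 × 30.5% = €21,034.23.
Line duty = €8,201.07 + €21,034.23 = €29,235.30.
Line 2 (1206.56, Braloria, 2,140 kg, €496,009.20):
Base rate for 1206.56 is 19.5%.
1206.56 has an FTA preferential rate, but origin Braloria is not Hesar; base rate stands.
Duty = €496,009.20 × 19.5% = €96,721.79.
Line 3 (7434.89, Braloria, 2,213 kg, €100,160.38):
Base rate for 7434.89 is 24.5%.
7434.89 has an FTA preferential rate, but origin Braloria is not Hesar; base rate stands.
Duty = €100,160.38 × 24.5% = €24,539.29.
Total = €29,235.30 + €96,721.79 + €24,539.29 = €150,496.38.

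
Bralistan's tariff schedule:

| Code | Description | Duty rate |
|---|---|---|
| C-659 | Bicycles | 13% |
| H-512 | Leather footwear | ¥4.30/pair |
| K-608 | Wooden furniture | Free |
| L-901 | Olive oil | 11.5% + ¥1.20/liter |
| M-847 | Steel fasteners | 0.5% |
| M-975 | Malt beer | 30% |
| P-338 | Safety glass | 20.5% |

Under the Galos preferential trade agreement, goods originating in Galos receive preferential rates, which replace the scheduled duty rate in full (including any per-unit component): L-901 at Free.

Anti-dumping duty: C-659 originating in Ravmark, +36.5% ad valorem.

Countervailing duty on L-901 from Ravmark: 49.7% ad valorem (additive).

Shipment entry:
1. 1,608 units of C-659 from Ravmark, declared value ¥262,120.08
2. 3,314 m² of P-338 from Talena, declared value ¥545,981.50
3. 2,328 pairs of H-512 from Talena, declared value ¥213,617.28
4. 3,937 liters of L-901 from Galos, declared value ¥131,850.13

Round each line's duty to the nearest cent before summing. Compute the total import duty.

Line 1 (C-659, Ravmark, 1,608 units, ¥262,120.08):
Base rate for C-659 is 13%.
Additional duty on C-659 from Ravmark: +36.5%. Applied ad valorem rate: 13% + 36.5% = 49.5%.
Duty = ¥262,120.08 × 49.5% = ¥129,749.44.
Line 2 (P-338, Talena, 3,314 m², ¥545,981.50):
Base rate for P-338 is 20.5%.
Duty = ¥545,981.50 × 20.5% = ¥111,926.21.
Line 3 (H-512, Talena, 2,328 pairs, ¥213,617.28):
Base rate for H-512 is ¥4.30/pair.
Duty = 2,328 × ¥4.30 = ¥10,010.40.
Line 4 (L-901, Galos, 3,937 liters, ¥131,850.13):
Base rate for L-901 is 11.5% + ¥1.20/liter.
Origin Galos qualifies under the Bralistan–Galos agreement and L-901 is covered: preferential rate Free applies instead.
The additional-duty order on L-901 targets Ravmark, not Galos; it does not apply.
Duty = ¥131,850.13 × 0% = ¥0.00.
Total = ¥129,749.44 + ¥111,926.21 + ¥10,010.40 + ¥0.00 = ¥251,686.05.

¥251,686.05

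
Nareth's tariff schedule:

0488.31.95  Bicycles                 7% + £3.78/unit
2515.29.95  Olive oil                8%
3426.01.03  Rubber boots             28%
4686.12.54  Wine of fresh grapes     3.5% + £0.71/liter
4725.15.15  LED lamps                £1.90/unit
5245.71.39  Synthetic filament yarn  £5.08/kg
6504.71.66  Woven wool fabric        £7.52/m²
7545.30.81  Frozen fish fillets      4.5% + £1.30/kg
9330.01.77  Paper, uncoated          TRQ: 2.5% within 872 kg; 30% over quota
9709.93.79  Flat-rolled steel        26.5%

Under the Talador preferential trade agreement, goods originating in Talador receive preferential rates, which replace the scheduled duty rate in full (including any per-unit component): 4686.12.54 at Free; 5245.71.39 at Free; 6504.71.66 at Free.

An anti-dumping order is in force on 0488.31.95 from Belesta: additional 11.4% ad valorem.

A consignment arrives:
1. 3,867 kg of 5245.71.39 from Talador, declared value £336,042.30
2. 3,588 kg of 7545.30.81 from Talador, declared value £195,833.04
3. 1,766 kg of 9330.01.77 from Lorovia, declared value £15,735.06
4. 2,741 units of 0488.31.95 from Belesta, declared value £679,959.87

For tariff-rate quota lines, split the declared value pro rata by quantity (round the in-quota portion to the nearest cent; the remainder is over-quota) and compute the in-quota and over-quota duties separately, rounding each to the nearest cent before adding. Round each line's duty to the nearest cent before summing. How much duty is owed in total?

£151,534.39

Line 1 (5245.71.39, Talador, 3,867 kg, £336,042.30):
Base rate for 5245.71.39 is £5.08/kg.
Origin Talador qualifies under the Nareth–Talador agreement and 5245.71.39 is covered: preferential rate Free applies instead.
Duty = £336,042.30 × 0% = £0.00.
Line 2 (7545.30.81, Talador, 3,588 kg, £195,833.04):
Base rate for 7545.30.81 is 4.5% + £1.30/kg.
Origin Talador is the FTA partner but 7545.30.81 is not on the preference list; base rate stands.
Duty = £195,833.04 × 4.5% + 3,588 × £1.30 = £13,476.89.
Line 3 (9330.01.77, Lorovia, 1,766 kg, £15,735.06):
Code 9330.01.77 is under a tariff-rate quota (threshold 872 kg). In-quota: 872 kg at 2.5%; over-quota: 894 kg at 30%.
Pro-rata value split: in-quota = £15,735.06 × 872/1,766 = £7,769.52; over-quota = £15,735.06 − £7,769.52 = £7,965.54.
In-quota duty = £7,769.52 × 2.5% = £194.24. Over-quota duty = £7,965.54 × 30% = £2,389.66.
Line duty = £194.24 + £2,389.66 = £2,583.90.
Line 4 (0488.31.95, Belesta, 2,741 units, £679,959.87):
Base rate for 0488.31.95 is 7% + £3.78/unit.
Additional duty on 0488.31.95 from Belesta: +11.4%. Applied ad valorem rate: 7% + 11.4% = 18.4%.
Duty = £679,959.87 × 18.4% + 2,741 × £3.78 = £135,473.60.
Total = £0.00 + £13,476.89 + £2,583.90 + £135,473.60 = £151,534.39.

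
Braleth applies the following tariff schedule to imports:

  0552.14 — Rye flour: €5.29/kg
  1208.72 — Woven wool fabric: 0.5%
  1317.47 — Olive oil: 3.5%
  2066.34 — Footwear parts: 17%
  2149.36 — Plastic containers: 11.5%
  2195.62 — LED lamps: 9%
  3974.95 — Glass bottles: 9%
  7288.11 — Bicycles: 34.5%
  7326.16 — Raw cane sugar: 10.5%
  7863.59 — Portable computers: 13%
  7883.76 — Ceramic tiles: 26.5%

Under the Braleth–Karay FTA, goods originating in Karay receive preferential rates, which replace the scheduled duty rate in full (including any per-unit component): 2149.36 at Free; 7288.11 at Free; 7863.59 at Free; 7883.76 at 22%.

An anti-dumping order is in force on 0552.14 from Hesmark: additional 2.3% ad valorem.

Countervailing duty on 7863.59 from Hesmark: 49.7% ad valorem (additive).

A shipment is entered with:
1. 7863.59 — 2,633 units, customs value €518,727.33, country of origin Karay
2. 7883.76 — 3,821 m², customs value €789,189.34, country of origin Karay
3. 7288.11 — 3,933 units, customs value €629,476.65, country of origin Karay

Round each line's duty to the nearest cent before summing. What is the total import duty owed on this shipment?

€173,621.65

Line 1 (7863.59, Karay, 2,633 units, €518,727.33):
Base rate for 7863.59 is 13%.
Origin Karay qualifies under the Braleth–Karay agreement and 7863.59 is covered: preferential rate Free applies instead.
The additional-duty order on 7863.59 targets Hesmark, not Karay; it does not apply.
Duty = €518,727.33 × 0% = €0.00.
Line 2 (7883.76, Karay, 3,821 m², €789,189.34):
Base rate for 7883.76 is 26.5%.
Origin Karay qualifies under the Braleth–Karay agreement and 7883.76 is covered: preferential rate 22% applies instead.
Duty = €789,189.34 × 22% = €173,621.65.
Line 3 (7288.11, Karay, 3,933 units, €629,476.65):
Base rate for 7288.11 is 34.5%.
Origin Karay qualifies under the Braleth–Karay agreement and 7288.11 is covered: preferential rate Free applies instead.
Duty = €629,476.65 × 0% = €0.00.
Total = €0.00 + €173,621.65 + €0.00 = €173,621.65.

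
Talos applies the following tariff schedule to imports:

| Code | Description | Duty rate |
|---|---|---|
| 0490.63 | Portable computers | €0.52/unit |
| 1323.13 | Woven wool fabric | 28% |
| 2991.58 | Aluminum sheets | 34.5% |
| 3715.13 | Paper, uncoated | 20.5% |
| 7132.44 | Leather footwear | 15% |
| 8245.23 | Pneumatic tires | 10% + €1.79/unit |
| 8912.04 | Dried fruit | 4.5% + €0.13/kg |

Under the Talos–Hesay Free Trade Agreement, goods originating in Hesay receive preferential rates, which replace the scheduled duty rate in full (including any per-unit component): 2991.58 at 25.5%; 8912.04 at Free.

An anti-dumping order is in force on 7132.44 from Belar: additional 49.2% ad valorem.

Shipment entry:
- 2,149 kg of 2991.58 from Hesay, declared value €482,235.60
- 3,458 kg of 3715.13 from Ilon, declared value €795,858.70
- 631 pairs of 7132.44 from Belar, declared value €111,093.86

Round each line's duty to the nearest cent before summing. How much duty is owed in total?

€357,443.37

Line 1 (2991.58, Hesay, 2,149 kg, €482,235.60):
Base rate for 2991.58 is 34.5%.
Origin Hesay qualifies under the Talos–Hesay agreement and 2991.58 is covered: preferential rate 25.5% applies instead.
Duty = €482,235.60 × 25.5% = €122,970.08.
Line 2 (3715.13, Ilon, 3,458 kg, €795,858.70):
Base rate for 3715.13 is 20.5%.
Duty = €795,858.70 × 20.5% = €163,151.03.
Line 3 (7132.44, Belar, 631 pairs, €111,093.86):
Base rate for 7132.44 is 15%.
Additional duty on 7132.44 from Belar: +49.2%. Applied ad valorem rate: 15% + 49.2% = 64.2%.
Duty = €111,093.86 × 64.2% = €71,322.26.
Total = €122,970.08 + €163,151.03 + €71,322.26 = €357,443.37.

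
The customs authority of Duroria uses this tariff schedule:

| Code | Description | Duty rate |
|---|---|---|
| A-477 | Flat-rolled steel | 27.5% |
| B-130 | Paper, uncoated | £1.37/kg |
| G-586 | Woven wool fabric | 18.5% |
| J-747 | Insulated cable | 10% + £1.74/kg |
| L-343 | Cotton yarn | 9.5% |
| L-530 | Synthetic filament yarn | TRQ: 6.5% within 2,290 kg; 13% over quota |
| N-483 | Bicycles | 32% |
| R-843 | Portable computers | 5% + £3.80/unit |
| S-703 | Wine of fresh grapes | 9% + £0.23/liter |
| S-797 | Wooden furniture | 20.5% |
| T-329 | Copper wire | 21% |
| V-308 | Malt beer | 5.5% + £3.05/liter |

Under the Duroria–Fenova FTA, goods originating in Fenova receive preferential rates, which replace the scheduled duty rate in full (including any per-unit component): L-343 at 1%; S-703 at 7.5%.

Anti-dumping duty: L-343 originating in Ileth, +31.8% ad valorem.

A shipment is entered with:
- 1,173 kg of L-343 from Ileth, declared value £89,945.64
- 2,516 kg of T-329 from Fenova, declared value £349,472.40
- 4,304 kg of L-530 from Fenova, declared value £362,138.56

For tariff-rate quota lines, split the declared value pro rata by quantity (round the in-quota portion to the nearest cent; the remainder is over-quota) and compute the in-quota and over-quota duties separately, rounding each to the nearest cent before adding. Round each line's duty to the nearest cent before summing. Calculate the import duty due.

Line 1 (L-343, Ileth, 1,173 kg, £89,945.64):
Base rate for L-343 is 9.5%.
L-343 has an FTA preferential rate, but origin Ileth is not Fenova; base rate stands.
Additional duty on L-343 from Ileth: +31.8%. Applied ad valorem rate: 9.5% + 31.8% = 41.3%.
Duty = £89,945.64 × 41.3% = £37,147.55.
Line 2 (T-329, Fenova, 2,516 kg, £349,472.40):
Base rate for T-329 is 21%.
Origin Fenova is the FTA partner but T-329 is not on the preference list; base rate stands.
Duty = £349,472.40 × 21% = £73,389.20.
Line 3 (L-530, Fenova, 4,304 kg, £362,138.56):
Code L-530 is under a tariff-rate quota (threshold 2,290 kg). In-quota: 2,290 kg at 6.5%; over-quota: 2,014 kg at 13%.
Pro-rata value split: in-quota = £362,138.56 × 2,290/4,304 = £192,680.60; over-quota = £362,138.56 − £192,680.60 = £169,457.96.
In-quota duty = £192,680.60 × 6.5% = £12,524.24. Over-quota duty = £169,457.96 × 13% = £22,029.53.
Line duty = £12,524.24 + £22,029.53 = £34,553.77.
Total = £37,147.55 + £73,389.20 + £34,553.77 = £145,090.52.

£145,090.52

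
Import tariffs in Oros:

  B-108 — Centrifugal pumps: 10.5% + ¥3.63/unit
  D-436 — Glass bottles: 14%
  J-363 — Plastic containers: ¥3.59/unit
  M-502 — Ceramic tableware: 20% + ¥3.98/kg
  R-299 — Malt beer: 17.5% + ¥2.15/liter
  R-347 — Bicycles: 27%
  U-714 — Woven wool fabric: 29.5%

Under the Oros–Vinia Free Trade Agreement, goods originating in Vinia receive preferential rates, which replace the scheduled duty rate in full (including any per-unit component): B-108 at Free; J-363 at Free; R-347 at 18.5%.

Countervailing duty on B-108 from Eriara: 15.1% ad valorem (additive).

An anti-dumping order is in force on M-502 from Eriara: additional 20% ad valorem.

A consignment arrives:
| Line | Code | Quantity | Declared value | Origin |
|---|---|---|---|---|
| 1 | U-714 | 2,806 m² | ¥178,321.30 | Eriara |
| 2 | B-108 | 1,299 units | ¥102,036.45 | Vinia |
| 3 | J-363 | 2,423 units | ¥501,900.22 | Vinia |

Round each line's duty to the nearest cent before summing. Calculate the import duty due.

Line 1 (U-714, Eriara, 2,806 m², ¥178,321.30):
Base rate for U-714 is 29.5%.
Duty = ¥178,321.30 × 29.5% = ¥52,604.78.
Line 2 (B-108, Vinia, 1,299 units, ¥102,036.45):
Base rate for B-108 is 10.5% + ¥3.63/unit.
Origin Vinia qualifies under the Oros–Vinia agreement and B-108 is covered: preferential rate Free applies instead.
The additional-duty order on B-108 targets Eriara, not Vinia; it does not apply.
Duty = ¥102,036.45 × 0% = ¥0.00.
Line 3 (J-363, Vinia, 2,423 units, ¥501,900.22):
Base rate for J-363 is ¥3.59/unit.
Origin Vinia qualifies under the Oros–Vinia agreement and J-363 is covered: preferential rate Free applies instead.
Duty = ¥501,900.22 × 0% = ¥0.00.
Total = ¥52,604.78 + ¥0.00 + ¥0.00 = ¥52,604.78.

¥52,604.78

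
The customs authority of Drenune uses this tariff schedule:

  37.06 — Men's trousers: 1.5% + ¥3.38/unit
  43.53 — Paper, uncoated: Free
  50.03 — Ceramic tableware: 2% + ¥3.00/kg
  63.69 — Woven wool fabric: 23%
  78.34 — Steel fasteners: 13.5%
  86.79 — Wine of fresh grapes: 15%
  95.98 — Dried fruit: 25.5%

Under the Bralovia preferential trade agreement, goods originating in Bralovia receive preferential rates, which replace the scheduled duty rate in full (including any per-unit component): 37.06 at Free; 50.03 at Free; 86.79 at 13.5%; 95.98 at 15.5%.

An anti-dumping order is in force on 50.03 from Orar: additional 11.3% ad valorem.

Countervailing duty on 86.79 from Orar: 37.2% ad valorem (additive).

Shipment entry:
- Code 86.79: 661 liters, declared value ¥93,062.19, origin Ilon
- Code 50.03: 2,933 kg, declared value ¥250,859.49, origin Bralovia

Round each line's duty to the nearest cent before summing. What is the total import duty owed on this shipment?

¥13,959.33

Line 1 (86.79, Ilon, 661 liters, ¥93,062.19):
Base rate for 86.79 is 15%.
86.79 has an FTA preferential rate, but origin Ilon is not Bralovia; base rate stands.
The additional-duty order on 86.79 targets Orar, not Ilon; it does not apply.
Duty = ¥93,062.19 × 15% = ¥13,959.33.
Line 2 (50.03, Bralovia, 2,933 kg, ¥250,859.49):
Base rate for 50.03 is 2% + ¥3.00/kg.
Origin Bralovia qualifies under the Drenune–Bralovia agreement and 50.03 is covered: preferential rate Free applies instead.
The additional-duty order on 50.03 targets Orar, not Bralovia; it does not apply.
Duty = ¥250,859.49 × 0% = ¥0.00.
Total = ¥13,959.33 + ¥0.00 = ¥13,959.33.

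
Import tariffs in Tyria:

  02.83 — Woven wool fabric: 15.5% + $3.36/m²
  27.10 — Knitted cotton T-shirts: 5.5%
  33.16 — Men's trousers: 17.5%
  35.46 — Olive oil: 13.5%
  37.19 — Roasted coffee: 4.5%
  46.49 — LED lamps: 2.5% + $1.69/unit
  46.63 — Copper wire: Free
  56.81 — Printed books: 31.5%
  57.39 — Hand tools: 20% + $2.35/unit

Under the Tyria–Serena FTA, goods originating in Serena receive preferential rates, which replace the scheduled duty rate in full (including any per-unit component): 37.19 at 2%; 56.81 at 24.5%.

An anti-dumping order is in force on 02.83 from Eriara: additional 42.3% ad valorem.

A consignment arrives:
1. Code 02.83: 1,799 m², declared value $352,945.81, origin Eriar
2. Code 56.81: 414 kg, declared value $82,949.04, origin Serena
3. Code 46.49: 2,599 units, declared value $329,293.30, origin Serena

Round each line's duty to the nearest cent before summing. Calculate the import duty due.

Line 1 (02.83, Eriar, 1,799 m², $352,945.81):
Base rate for 02.83 is 15.5% + $3.36/m².
The additional-duty order on 02.83 targets Eriara, not Eriar; it does not apply.
Duty = $352,945.81 × 15.5% + 1,799 × $3.36 = $60,751.24.
Line 2 (56.81, Serena, 414 kg, $82,949.04):
Base rate for 56.81 is 31.5%.
Origin Serena qualifies under the Tyria–Serena agreement and 56.81 is covered: preferential rate 24.5% applies instead.
Duty = $82,949.04 × 24.5% = $20,322.51.
Line 3 (46.49, Serena, 2,599 units, $329,293.30):
Base rate for 46.49 is 2.5% + $1.69/unit.
Origin Serena is the FTA partner but 46.49 is not on the preference list; base rate stands.
Duty = $329,293.30 × 2.5% + 2,599 × $1.69 = $12,624.64.
Total = $60,751.24 + $20,322.51 + $12,624.64 = $93,698.39.

$93,698.39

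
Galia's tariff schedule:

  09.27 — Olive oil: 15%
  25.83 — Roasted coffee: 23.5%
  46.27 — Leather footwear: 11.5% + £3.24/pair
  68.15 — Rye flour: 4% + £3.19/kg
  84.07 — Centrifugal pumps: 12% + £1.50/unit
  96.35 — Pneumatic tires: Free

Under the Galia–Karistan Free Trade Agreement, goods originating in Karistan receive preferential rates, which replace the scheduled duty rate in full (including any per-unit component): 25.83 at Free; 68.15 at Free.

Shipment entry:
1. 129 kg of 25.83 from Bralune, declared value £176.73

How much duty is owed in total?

£41.53

Line 1 (25.83, Bralune, 129 kg, £176.73):
Base rate for 25.83 is 23.5%.
25.83 has an FTA preferential rate, but origin Bralune is not Karistan; base rate stands.
Duty = £176.73 × 23.5% = £41.53.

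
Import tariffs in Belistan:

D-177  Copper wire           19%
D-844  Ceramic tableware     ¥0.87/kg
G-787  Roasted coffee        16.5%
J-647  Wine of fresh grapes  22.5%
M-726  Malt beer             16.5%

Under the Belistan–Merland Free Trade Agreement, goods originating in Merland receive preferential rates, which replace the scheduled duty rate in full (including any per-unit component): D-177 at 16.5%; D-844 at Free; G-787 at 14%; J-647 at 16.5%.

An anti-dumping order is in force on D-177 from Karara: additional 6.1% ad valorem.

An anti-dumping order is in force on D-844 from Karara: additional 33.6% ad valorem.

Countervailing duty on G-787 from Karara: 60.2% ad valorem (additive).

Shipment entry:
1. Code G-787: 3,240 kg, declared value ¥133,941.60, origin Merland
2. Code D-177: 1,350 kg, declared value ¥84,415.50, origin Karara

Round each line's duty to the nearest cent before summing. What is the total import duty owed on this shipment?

¥39,940.11

Line 1 (G-787, Merland, 3,240 kg, ¥133,941.60):
Base rate for G-787 is 16.5%.
Origin Merland qualifies under the Belistan–Merland agreement and G-787 is covered: preferential rate 14% applies instead.
The additional-duty order on G-787 targets Karara, not Merland; it does not apply.
Duty = ¥133,941.60 × 14% = ¥18,751.82.
Line 2 (D-177, Karara, 1,350 kg, ¥84,415.50):
Base rate for D-177 is 19%.
D-177 has an FTA preferential rate, but origin Karara is not Merland; base rate stands.
Additional duty on D-177 from Karara: +6.1%. Applied ad valorem rate: 19% + 6.1% = 25.1%.
Duty = ¥84,415.50 × 25.1% = ¥21,188.29.
Total = ¥18,751.82 + ¥21,188.29 = ¥39,940.11.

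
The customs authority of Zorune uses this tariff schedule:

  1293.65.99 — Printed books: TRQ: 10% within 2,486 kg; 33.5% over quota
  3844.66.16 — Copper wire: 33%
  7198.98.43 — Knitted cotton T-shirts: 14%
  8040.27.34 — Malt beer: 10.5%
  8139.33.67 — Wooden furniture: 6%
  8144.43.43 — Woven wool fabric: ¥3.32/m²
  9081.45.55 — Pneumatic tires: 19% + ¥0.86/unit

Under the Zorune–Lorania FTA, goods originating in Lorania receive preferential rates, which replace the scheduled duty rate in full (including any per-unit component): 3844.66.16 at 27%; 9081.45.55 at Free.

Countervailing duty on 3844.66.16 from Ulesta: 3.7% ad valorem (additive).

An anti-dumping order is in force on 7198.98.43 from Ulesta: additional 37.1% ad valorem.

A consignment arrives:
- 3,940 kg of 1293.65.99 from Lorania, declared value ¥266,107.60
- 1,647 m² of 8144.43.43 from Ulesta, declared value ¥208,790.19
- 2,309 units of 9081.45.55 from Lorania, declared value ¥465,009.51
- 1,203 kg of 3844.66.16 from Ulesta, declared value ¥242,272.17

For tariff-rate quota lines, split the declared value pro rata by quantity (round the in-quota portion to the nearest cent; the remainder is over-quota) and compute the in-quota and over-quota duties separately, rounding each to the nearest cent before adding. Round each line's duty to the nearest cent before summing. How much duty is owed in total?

¥144,070.43

Line 1 (1293.65.99, Lorania, 3,940 kg, ¥266,107.60):
Code 1293.65.99 is under a tariff-rate quota (threshold 2,486 kg). In-quota: 2,486 kg at 10%; over-quota: 1,454 kg at 33.5%.
Pro-rata value split: in-quota = ¥266,107.60 × 2,486/3,940 = ¥167,904.44; over-quota = ¥266,107.60 − ¥167,904.44 = ¥98,203.16.
In-quota duty = ¥167,904.44 × 10% = ¥16,790.44. Over-quota duty = ¥98,203.16 × 33.5% = ¥32,898.06.
Line duty = ¥16,790.44 + ¥32,898.06 = ¥49,688.50.
Line 2 (8144.43.43, Ulesta, 1,647 m², ¥208,790.19):
Base rate for 8144.43.43 is ¥3.32/m².
Duty = 1,647 × ¥3.32 = ¥5,468.04.
Line 3 (9081.45.55, Lorania, 2,309 units, ¥465,009.51):
Base rate for 9081.45.55 is 19% + ¥0.86/unit.
Origin Lorania qualifies under the Zorune–Lorania agreement and 9081.45.55 is covered: preferential rate Free applies instead.
Duty = ¥465,009.51 × 0% = ¥0.00.
Line 4 (3844.66.16, Ulesta, 1,203 kg, ¥242,272.17):
Base rate for 3844.66.16 is 33%.
3844.66.16 has an FTA preferential rate, but origin Ulesta is not Lorania; base rate stands.
Additional duty on 3844.66.16 from Ulesta: +3.7%. Applied ad valorem rate: 33% + 3.7% = 36.7%.
Duty = ¥242,272.17 × 36.7% = ¥88,913.89.
Total = ¥49,688.50 + ¥5,468.04 + ¥0.00 + ¥88,913.89 = ¥144,070.43.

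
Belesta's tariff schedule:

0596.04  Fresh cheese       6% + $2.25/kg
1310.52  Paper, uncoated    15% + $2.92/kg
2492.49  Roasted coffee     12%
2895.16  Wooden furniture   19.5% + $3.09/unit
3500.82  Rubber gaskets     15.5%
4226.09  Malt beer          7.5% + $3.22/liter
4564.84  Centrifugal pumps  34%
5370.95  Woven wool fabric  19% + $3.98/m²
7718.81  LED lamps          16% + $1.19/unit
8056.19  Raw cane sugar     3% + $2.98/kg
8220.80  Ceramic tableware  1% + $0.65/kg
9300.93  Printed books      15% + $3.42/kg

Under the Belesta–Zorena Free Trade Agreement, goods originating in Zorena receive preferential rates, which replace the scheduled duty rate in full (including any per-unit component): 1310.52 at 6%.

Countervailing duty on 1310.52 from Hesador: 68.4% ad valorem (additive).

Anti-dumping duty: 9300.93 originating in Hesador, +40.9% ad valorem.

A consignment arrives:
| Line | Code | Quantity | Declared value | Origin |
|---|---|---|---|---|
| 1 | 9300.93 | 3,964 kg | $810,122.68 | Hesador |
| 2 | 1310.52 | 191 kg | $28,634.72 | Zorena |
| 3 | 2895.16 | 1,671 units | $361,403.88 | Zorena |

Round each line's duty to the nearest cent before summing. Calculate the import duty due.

Line 1 (9300.93, Hesador, 3,964 kg, $810,122.68):
Base rate for 9300.93 is 15% + $3.42/kg.
Additional duty on 9300.93 from Hesador: +40.9%. Applied ad valorem rate: 15% + 40.9% = 55.9%.
Duty = $810,122.68 × 55.9% + 3,964 × $3.42 = $466,415.46.
Line 2 (1310.52, Zorena, 191 kg, $28,634.72):
Base rate for 1310.52 is 15% + $2.92/kg.
Origin Zorena qualifies under the Belesta–Zorena agreement and 1310.52 is covered: preferential rate 6% applies instead.
The additional-duty order on 1310.52 targets Hesador, not Zorena; it does not apply.
Duty = $28,634.72 × 6% = $1,718.08.
Line 3 (2895.16, Zorena, 1,671 units, $361,403.88):
Base rate for 2895.16 is 19.5% + $3.09/unit.
Origin Zorena is the FTA partner but 2895.16 is not on the preference list; base rate stands.
Duty = $361,403.88 × 19.5% + 1,671 × $3.09 = $75,637.15.
Total = $466,415.46 + $1,718.08 + $75,637.15 = $543,770.69.

$543,770.69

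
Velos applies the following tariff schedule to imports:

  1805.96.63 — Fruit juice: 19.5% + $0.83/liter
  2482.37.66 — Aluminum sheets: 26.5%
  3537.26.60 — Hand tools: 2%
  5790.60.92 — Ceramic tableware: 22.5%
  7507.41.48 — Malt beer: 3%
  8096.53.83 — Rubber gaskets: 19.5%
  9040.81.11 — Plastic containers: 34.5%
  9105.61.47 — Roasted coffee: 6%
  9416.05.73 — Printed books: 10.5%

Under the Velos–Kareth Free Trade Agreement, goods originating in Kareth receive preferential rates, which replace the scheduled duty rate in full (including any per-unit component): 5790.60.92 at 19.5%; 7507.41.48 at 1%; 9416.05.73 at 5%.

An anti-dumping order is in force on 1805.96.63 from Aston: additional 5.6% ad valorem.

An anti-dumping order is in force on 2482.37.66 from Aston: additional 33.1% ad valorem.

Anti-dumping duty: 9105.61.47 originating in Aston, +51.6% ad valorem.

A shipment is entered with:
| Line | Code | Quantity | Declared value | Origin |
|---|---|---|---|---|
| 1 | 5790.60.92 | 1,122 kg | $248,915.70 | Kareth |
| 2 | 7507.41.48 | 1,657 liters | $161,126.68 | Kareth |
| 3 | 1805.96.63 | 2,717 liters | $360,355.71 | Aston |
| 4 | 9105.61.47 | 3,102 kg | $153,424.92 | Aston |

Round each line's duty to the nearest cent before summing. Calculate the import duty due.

Line 1 (5790.60.92, Kareth, 1,122 kg, $248,915.70):
Base rate for 5790.60.92 is 22.5%.
Origin Kareth qualifies under the Velos–Kareth agreement and 5790.60.92 is covered: preferential rate 19.5% applies instead.
Duty = $248,915.70 × 19.5% = $48,538.56.
Line 2 (7507.41.48, Kareth, 1,657 liters, $161,126.68):
Base rate for 7507.41.48 is 3%.
Origin Kareth qualifies under the Velos–Kareth agreement and 7507.41.48 is covered: preferential rate 1% applies instead.
Duty = $161,126.68 × 1% = $1,611.27.
Line 3 (1805.96.63, Aston, 2,717 liters, $360,355.71):
Base rate for 1805.96.63 is 19.5% + $0.83/liter.
Additional duty on 1805.96.63 from Aston: +5.6%. Applied ad valorem rate: 19.5% + 5.6% = 25.1%.
Duty = $360,355.71 × 25.1% + 2,717 × $0.83 = $92,704.39.
Line 4 (9105.61.47, Aston, 3,102 kg, $153,424.92):
Base rate for 9105.61.47 is 6%.
Additional duty on 9105.61.47 from Aston: +51.6%. Applied ad valorem rate: 6% + 51.6% = 57.6%.
Duty = $153,424.92 × 57.6% = $88,372.75.
Total = $48,538.56 + $1,611.27 + $92,704.39 + $88,372.75 = $231,226.97.

$231,226.97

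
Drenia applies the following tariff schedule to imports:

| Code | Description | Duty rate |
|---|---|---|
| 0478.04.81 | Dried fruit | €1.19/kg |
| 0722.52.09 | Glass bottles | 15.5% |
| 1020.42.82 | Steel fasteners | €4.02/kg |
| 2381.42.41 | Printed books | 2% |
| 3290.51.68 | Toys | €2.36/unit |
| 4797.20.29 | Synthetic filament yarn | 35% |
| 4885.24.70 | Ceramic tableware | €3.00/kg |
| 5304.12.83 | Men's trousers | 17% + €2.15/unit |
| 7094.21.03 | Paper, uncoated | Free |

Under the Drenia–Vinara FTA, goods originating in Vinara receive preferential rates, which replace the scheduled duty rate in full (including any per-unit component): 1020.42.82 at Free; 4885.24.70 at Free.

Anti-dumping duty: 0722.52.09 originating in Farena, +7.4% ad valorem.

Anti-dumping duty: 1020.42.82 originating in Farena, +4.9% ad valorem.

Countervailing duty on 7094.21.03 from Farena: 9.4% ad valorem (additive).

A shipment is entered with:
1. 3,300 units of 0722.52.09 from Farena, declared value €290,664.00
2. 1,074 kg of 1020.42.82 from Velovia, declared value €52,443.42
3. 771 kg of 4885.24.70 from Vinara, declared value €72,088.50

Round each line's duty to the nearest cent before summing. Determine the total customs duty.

Line 1 (0722.52.09, Farena, 3,300 units, €290,664.00):
Base rate for 0722.52.09 is 15.5%.
Additional duty on 0722.52.09 from Farena: +7.4%. Applied ad valorem rate: 15.5% + 7.4% = 22.9%.
Duty = €290,664.00 × 22.9% = €66,562.06.
Line 2 (1020.42.82, Velovia, 1,074 kg, €52,443.42):
Base rate for 1020.42.82 is €4.02/kg.
1020.42.82 has an FTA preferential rate, but origin Velovia is not Vinara; base rate stands.
The additional-duty order on 1020.42.82 targets Farena, not Velovia; it does not apply.
Duty = 1,074 × €4.02 = €4,317.48.
Line 3 (4885.24.70, Vinara, 771 kg, €72,088.50):
Base rate for 4885.24.70 is €3.00/kg.
Origin Vinara qualifies under the Drenia–Vinara agreement and 4885.24.70 is covered: preferential rate Free applies instead.
Duty = €72,088.50 × 0% = €0.00.
Total = €66,562.06 + €4,317.48 + €0.00 = €70,879.54.

€70,879.54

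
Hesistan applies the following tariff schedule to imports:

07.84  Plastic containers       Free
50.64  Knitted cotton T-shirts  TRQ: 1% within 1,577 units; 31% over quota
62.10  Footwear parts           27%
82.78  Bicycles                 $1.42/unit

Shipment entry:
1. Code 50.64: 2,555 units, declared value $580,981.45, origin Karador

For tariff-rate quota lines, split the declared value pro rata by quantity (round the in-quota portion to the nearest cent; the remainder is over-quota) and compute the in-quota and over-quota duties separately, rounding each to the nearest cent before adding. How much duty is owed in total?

Line 1 (50.64, Karador, 2,555 units, $580,981.45):
Code 50.64 is under a tariff-rate quota (threshold 1,577 units). In-quota: 1,577 units at 1%; over-quota: 978 units at 31%.
Pro-rata value split: in-quota = $580,981.45 × 1,577/2,555 = $358,594.03; over-quota = $580,981.45 − $358,594.03 = $222,387.42.
In-quota duty = $358,594.03 × 1% = $3,585.94. Over-quota duty = $222,387.42 × 31% = $68,940.10.
Line duty = $3,585.94 + $68,940.10 = $72,526.04.

$72,526.04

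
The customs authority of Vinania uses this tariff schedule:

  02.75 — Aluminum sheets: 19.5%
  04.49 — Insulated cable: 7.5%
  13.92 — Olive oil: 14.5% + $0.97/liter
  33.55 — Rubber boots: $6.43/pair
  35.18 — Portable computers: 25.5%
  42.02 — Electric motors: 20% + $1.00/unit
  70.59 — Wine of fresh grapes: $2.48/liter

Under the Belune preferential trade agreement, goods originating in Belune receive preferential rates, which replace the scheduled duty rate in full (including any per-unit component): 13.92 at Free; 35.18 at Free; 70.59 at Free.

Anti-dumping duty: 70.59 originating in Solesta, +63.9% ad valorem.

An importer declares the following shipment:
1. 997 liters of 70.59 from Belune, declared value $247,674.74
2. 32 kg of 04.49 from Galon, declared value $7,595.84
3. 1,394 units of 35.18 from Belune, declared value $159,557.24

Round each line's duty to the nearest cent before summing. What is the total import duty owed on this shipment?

$569.69

Line 1 (70.59, Belune, 997 liters, $247,674.74):
Base rate for 70.59 is $2.48/liter.
Origin Belune qualifies under the Vinania–Belune agreement and 70.59 is covered: preferential rate Free applies instead.
The additional-duty order on 70.59 targets Solesta, not Belune; it does not apply.
Duty = $247,674.74 × 0% = $0.00.
Line 2 (04.49, Galon, 32 kg, $7,595.84):
Base rate for 04.49 is 7.5%.
Duty = $7,595.84 × 7.5% = $569.69.
Line 3 (35.18, Belune, 1,394 units, $159,557.24):
Base rate for 35.18 is 25.5%.
Origin Belune qualifies under the Vinania–Belune agreement and 35.18 is covered: preferential rate Free applies instead.
Duty = $159,557.24 × 0% = $0.00.
Total = $0.00 + $569.69 + $0.00 = $569.69.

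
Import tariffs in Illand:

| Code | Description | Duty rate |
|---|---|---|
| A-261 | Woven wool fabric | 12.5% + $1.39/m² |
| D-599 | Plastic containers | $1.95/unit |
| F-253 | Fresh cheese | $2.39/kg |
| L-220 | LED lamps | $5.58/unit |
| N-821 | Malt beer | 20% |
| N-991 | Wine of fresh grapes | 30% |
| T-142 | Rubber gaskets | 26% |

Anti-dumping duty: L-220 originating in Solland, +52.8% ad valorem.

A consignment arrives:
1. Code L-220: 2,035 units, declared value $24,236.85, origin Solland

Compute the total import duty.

$24,152.36

Line 1 (L-220, Solland, 2,035 units, $24,236.85):
Base rate for L-220 is $5.58/unit.
Additional duty on L-220 from Solland: +52.8% ad valorem. Applied ad valorem rate = 52.8%.
Duty = $24,236.85 × 52.8% + 2,035 × $5.58 = $24,152.36.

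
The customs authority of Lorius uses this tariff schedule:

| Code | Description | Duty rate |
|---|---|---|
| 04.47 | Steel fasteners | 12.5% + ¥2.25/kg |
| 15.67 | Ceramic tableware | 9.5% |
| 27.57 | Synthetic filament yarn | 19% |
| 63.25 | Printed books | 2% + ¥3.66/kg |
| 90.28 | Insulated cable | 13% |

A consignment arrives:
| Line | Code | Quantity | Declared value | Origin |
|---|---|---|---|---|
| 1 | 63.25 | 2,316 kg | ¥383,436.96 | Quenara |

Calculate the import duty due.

¥16,145.30

Line 1 (63.25, Quenara, 2,316 kg, ¥383,436.96):
Base rate for 63.25 is 2% + ¥3.66/kg.
Duty = ¥383,436.96 × 2% + 2,316 × ¥3.66 = ¥16,145.30.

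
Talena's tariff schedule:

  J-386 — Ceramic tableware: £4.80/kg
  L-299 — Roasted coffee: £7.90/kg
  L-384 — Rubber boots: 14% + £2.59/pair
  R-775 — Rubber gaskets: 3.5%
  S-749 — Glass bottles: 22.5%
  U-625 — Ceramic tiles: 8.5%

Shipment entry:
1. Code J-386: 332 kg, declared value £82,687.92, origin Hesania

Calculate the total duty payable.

Line 1 (J-386, Hesania, 332 kg, £82,687.92):
Base rate for J-386 is £4.80/kg.
Duty = 332 × £4.80 = £1,593.60.

£1,593.60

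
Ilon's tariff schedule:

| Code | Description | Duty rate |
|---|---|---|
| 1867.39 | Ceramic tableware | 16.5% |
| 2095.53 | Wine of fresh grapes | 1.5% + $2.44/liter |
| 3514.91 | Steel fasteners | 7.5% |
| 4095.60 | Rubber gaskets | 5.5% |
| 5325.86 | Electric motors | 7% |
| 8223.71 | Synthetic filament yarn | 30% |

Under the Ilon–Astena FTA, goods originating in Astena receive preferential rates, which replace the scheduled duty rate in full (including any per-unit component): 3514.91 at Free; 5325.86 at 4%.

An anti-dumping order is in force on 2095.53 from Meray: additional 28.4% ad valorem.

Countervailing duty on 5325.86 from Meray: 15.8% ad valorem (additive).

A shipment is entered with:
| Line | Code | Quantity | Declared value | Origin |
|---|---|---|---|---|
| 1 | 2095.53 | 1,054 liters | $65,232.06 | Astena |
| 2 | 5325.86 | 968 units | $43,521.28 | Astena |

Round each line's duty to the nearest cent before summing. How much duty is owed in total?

$5,291.09

Line 1 (2095.53, Astena, 1,054 liters, $65,232.06):
Base rate for 2095.53 is 1.5% + $2.44/liter.
Origin Astena is the FTA partner but 2095.53 is not on the preference list; base rate stands.
The additional-duty order on 2095.53 targets Meray, not Astena; it does not apply.
Duty = $65,232.06 × 1.5% + 1,054 × $2.44 = $3,550.24.
Line 2 (5325.86, Astena, 968 units, $43,521.28):
Base rate for 5325.86 is 7%.
Origin Astena qualifies under the Ilon–Astena agreement and 5325.86 is covered: preferential rate 4% applies instead.
The additional-duty order on 5325.86 targets Meray, not Astena; it does not apply.
Duty = $43,521.28 × 4% = $1,740.85.
Total = $3,550.24 + $1,740.85 = $5,291.09.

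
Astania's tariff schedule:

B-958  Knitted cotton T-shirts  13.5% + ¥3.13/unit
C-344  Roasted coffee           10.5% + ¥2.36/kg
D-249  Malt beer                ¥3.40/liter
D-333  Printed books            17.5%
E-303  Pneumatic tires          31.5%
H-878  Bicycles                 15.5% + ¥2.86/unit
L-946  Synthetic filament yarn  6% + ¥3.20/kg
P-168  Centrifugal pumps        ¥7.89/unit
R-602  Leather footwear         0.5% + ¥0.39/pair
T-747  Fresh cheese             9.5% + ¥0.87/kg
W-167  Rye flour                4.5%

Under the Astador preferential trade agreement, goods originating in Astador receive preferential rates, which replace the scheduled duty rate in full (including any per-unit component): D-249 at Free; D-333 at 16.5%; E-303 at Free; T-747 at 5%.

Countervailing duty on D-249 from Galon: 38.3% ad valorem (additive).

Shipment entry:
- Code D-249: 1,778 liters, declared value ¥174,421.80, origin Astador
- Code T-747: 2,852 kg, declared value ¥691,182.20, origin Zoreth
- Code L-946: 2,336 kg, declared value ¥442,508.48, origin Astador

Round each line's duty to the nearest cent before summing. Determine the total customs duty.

¥102,169.26

Line 1 (D-249, Astador, 1,778 liters, ¥174,421.80):
Base rate for D-249 is ¥3.40/liter.
Origin Astador qualifies under the Astania–Astador agreement and D-249 is covered: preferential rate Free applies instead.
The additional-duty order on D-249 targets Galon, not Astador; it does not apply.
Duty = ¥174,421.80 × 0% = ¥0.00.
Line 2 (T-747, Zoreth, 2,852 kg, ¥691,182.20):
Base rate for T-747 is 9.5% + ¥0.87/kg.
T-747 has an FTA preferential rate, but origin Zoreth is not Astador; base rate stands.
Duty = ¥691,182.20 × 9.5% + 2,852 × ¥0.87 = ¥68,143.55.
Line 3 (L-946, Astador, 2,336 kg, ¥442,508.48):
Base rate for L-946 is 6% + ¥3.20/kg.
Origin Astador is the FTA partner but L-946 is not on the preference list; base rate stands.
Duty = ¥442,508.48 × 6% + 2,336 × ¥3.20 = ¥34,025.71.
Total = ¥0.00 + ¥68,143.55 + ¥34,025.71 = ¥102,169.26.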